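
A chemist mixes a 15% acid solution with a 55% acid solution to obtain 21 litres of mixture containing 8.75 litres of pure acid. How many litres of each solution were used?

Let a = litres of solution A, b = litres of solution B.
  a + b = 21
  (3/20)a + (11/20)b = 35/4
Row-reduce the augmented matrix:
R2 ← R2 − 3/20·R1.
R2 ← R2 / (2/5).
R1 ← R1 − 1·R2.
Reading off the reduced rows gives a = 7, b = 14.

litres of solution A: 7, litres of solution B: 14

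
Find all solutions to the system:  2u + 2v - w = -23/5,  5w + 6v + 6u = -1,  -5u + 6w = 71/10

Row-reduce the augmented matrix:
R1 ← R1 / (2).
R2 ← R2 − 6·R1.
R3 ← R3 + 5·R1.
Swap R2 and R3.
R2 ← R2 / (5).
R1 ← R1 − 1·R2.
R3 ← R3 / (8).
R1 ← R1 + 6/5·R3.
R2 ← R2 − 7/10·R3.
Reading off the reduced rows gives u = 1/2, v = -2, w = 8/5.

u = 1/2, v = -2, w = 8/5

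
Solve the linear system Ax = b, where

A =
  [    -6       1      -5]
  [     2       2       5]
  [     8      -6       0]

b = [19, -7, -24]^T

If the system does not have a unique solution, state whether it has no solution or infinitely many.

infinitely many solutions

Row-reduce:
R1 ← R1 / (-6).
R2 ← R2 − 2·R1.
R3 ← R3 − 8·R1.
R2 ← R2 / (7/3).
R1 ← R1 + 1/6·R2.
R3 ← R3 + 14/3·R2.
Rank is 2 with 3 unknowns, leaving x_3 free.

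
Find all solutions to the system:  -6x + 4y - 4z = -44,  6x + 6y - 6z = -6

Row-reduce:
R1 ← R1 / (-6).
R2 ← R2 − 6·R1.
R2 ← R2 / (10).
R1 ← R1 + 2/3·R2.
Rank is 2 with 3 unknowns, leaving z free.

infinitely many solutions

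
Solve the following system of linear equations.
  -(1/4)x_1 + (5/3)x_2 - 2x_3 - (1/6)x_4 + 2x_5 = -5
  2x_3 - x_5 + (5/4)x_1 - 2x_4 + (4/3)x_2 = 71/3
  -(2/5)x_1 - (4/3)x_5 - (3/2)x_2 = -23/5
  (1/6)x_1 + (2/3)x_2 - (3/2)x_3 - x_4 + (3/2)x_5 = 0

infinitely many solutions

Row-reduce:
R1 ← R1 / (-1/4).
R2 ← R2 − 5/4·R1.
R3 ← R3 + 2/5·R1.
R4 ← R4 − 1/6·R1.
R2 ← R2 / (29/3).
R1 ← R1 + 20/3·R2.
R3 ← R3 + 25/6·R2.
R4 ← R4 − 16/9·R2.
R3 ← R3 / (-36/145).
R1 ← R1 − 72/29·R3.
R2 ← R2 + 24/29·R3.
R4 ← R4 + 79/58·R3.
R4 ← R4 / (4015/864).
R1 ← R1 + 65/6·R4.
R2 ← R2 − 26/9·R4.
R3 ← R3 − 1661/432·R4.
Rank is 4 with 5 unknowns, leaving x_5 free.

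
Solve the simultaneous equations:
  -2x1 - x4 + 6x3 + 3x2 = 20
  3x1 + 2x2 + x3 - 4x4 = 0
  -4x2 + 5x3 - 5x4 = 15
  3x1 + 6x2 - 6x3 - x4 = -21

x1 = -1, x2 = 0, x3 = 3, x4 = 0

Row-reduce the augmented matrix:
R1 ← R1 / (-2).
R2 ← R2 − 3·R1.
R4 ← R4 − 3·R1.
R2 ← R2 / (13/2).
R1 ← R1 + 3/2·R2.
R3 ← R3 + 4·R2.
R4 ← R4 − 21/2·R2.
R3 ← R3 / (145/13).
R1 ← R1 + 9/13·R3.
R2 ← R2 − 20/13·R3.
R4 ← R4 + 171/13·R3.
R4 ← R4 / (-508/145).
R1 ← R1 + 187/145·R4.
R2 ← R2 − 9/29·R4.
R3 ← R3 + 109/145·R4.
Reading off the reduced rows gives x1 = -1, x2 = 0, x3 = 3, x4 = 0.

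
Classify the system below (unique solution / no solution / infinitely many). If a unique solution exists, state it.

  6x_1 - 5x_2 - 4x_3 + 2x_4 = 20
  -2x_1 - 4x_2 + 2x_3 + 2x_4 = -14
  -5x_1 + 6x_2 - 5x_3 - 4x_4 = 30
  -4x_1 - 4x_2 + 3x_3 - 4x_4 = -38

Row-reduce the augmented matrix:
R1 ← R1 / (6).
R2 ← R2 + 2·R1.
R3 ← R3 + 5·R1.
R4 ← R4 + 4·R1.
R2 ← R2 / (-17/3).
R1 ← R1 + 5/6·R2.
R3 ← R3 − 11/6·R2.
R4 ← R4 + 22/3·R2.
R3 ← R3 / (-138/17).
R1 ← R1 + 13/17·R3.
R2 ← R2 + 2/17·R3.
R4 ← R4 + 9/17·R3.
R4 ← R4 / (-277/46).
R1 ← R1 − 11/138·R4.
R2 ← R2 + 31/69·R4.
R3 ← R3 − 25/138·R4.
Reading off the reduced rows gives x_1 = 0, x_2 = 2, x_3 = -6, x_4 = 3.

x_1 = 0, x_2 = 2, x_3 = -6, x_4 = 3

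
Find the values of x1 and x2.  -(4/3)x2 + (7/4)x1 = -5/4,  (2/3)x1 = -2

x1 = -3, x2 = -3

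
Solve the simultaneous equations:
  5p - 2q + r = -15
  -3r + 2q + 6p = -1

infinitely many solutions

Row-reduce:
R1 ← R1 / (5).
R2 ← R2 − 6·R1.
R2 ← R2 / (22/5).
R1 ← R1 + 2/5·R2.
Rank is 2 with 3 unknowns, leaving r free.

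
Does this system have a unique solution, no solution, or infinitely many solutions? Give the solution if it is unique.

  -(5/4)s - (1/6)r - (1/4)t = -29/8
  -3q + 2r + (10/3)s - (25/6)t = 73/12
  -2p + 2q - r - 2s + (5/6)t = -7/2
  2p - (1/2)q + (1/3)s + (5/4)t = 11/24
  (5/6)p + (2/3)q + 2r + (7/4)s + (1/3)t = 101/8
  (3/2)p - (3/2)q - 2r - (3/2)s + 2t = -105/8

Row-reduce the augmented matrix:
Swap R1 and R3.
R1 ← R1 / (-2).
R4 ← R4 − 2·R1.
R5 ← R5 − 5/6·R1.
R6 ← R6 − 3/2·R1.
R2 ← R2 / (-3).
R1 ← R1 + 1·R2.
R4 ← R4 − 3/2·R2.
R5 ← R5 − 3/2·R2.
R3 ← R3 / (-1/6).
R1 ← R1 + 1/6·R3.
R2 ← R2 + 2/3·R3.
R5 ← R5 − 31/12·R3.
R6 ← R6 + 11/4·R3.
Swap R4 and R5.
R4 ← R4 / (-403/24).
R1 ← R1 − 41/36·R4.
R2 ← R2 − 35/9·R4.
R3 ← R3 − 15/2·R4.
R6 ← R6 − 141/8·R4.
Swap R5 and R6.
R5 ← R5 / (1951/1612).
R1 ← R1 − 9404/10881·R5.
R2 ← R2 − 25387/21762·R5.
R3 ← R3 + 691/806·R5.
R4 ← R4 − 380/1209·R5.
R6 reduces to 0 = 0, so the extra equation is consistent.
Reading off the reduced rows gives p = 1/2, q = 11/4, r = 3, s = 5/2, t = 0.

p = 1/2, q = 11/4, r = 3, s = 5/2, t = 0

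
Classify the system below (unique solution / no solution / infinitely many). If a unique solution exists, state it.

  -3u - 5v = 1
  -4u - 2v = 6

u = -2, v = 1

Row-reduce the augmented matrix:
R1 ← R1 / (-3).
R2 ← R2 + 4·R1.
R2 ← R2 / (14/3).
R1 ← R1 − 5/3·R2.
Reading off the reduced rows gives u = -2, v = 1.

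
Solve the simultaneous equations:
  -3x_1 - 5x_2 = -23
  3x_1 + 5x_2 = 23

infinitely many solutions

Row-reduce:
R1 ← R1 / (-3).
R2 ← R2 − 3·R1.
Rank is 1 with 2 unknowns, leaving x_2 free.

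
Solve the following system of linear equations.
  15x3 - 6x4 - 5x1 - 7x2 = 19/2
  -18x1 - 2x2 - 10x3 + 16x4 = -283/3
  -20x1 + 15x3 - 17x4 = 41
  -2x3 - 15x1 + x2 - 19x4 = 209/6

x1 = 3/2, x2 = 3, x3 = 4/3, x4 = -3

Row-reduce the augmented matrix:
R1 ← R1 / (-5).
R2 ← R2 + 18·R1.
R3 ← R3 + 20·R1.
R4 ← R4 + 15·R1.
R2 ← R2 / (116/5).
R1 ← R1 − 7/5·R2.
R3 ← R3 − 28·R2.
R4 ← R4 − 22·R2.
R3 ← R3 / (935/29).
R1 ← R1 − 25/29·R3.
R2 ← R2 + 80/29·R3.
R4 ← R4 − 397/29·R3.
R4 ← R4 / (-19036/935).
R1 ← R1 + 8/187·R4.
R2 ← R2 + 311/187·R4.
R3 ← R3 + 1113/935·R4.
Reading off the reduced rows gives x1 = 3/2, x2 = 3, x3 = 4/3, x4 = -3.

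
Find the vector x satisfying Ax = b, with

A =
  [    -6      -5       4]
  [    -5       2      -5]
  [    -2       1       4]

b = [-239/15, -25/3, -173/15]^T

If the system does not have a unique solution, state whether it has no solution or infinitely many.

Row-reduce the augmented matrix:
R1 ← R1 / (-6).
R2 ← R2 + 5·R1.
R3 ← R3 + 2·R1.
R2 ← R2 / (37/6).
R1 ← R1 − 5/6·R2.
R3 ← R3 − 8/3·R2.
R3 ← R3 / (232/37).
R1 ← R1 − 17/37·R3.
R2 ← R2 + 50/37·R3.
Reading off the reduced rows gives x_1 = 13/5, x_2 = -1, x_3 = -4/3.

x_1 = 13/5, x_2 = -1, x_3 = -4/3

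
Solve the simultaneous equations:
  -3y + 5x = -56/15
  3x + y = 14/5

x = 1/3, y = 9/5

Row-reduce the augmented matrix:
R1 ← R1 / (5).
R2 ← R2 − 3·R1.
R2 ← R2 / (14/5).
R1 ← R1 + 3/5·R2.
Reading off the reduced rows gives x = 1/3, y = 9/5.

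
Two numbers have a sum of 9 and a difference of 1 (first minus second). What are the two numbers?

first number: 5, second number: 4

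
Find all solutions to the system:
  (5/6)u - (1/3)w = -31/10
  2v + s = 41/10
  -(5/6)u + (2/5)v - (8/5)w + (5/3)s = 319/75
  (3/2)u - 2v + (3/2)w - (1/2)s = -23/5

u = -3, v = 3/4, w = 9/5, s = 13/5

Row-reduce the augmented matrix:
R1 ← R1 / (5/6).
R3 ← R3 + 5/6·R1.
R4 ← R4 − 3/2·R1.
R2 ← R2 / (2).
R3 ← R3 − 2/5·R2.
R4 ← R4 + 2·R2.
R3 ← R3 / (-29/15).
R1 ← R1 + 2/5·R3.
R4 ← R4 − 21/10·R3.
R4 ← R4 / (607/290).
R1 ← R1 + 44/145·R4.
R2 ← R2 − 1/2·R4.
R3 ← R3 + 22/29·R4.
Reading off the reduced rows gives u = -3, v = 3/4, w = 9/5, s = 13/5.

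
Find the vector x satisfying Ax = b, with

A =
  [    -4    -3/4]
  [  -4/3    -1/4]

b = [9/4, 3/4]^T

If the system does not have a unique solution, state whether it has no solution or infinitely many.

infinitely many solutions

Row-reduce:
R1 ← R1 / (-4).
R2 ← R2 + 4/3·R1.
Rank is 1 with 2 unknowns, leaving x_2 free.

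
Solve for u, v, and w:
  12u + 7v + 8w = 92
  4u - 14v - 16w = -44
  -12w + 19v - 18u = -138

u = 5, v = 0, w = 4

Row-reduce the augmented matrix:
R1 ← R1 / (12).
R2 ← R2 − 4·R1.
R3 ← R3 + 18·R1.
R2 ← R2 / (-49/3).
R1 ← R1 − 7/12·R2.
R3 ← R3 − 59/2·R2.
R3 ← R3 / (-236/7).
R2 ← R2 − 8/7·R3.
Reading off the reduced rows gives u = 5, v = 0, w = 4.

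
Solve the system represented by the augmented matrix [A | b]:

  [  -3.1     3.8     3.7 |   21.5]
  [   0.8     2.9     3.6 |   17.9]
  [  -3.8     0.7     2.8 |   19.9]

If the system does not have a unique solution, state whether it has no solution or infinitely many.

x_1 = -1, x_2 = -1, x_3 = 6

Row-reduce the augmented matrix:
R1 ← R1 / (-31/10).
R2 ← R2 − 4/5·R1.
R3 ← R3 + 19/5·R1.
R2 ← R2 / (1203/310).
R1 ← R1 + 38/31·R2.
R3 ← R3 + 1227/310·R2.
R3 ← R3 / (1167/401).
R1 ← R1 − 295/1203·R3.
R2 ← R2 − 1412/1203·R3.
Reading off the reduced rows gives x_1 = -1, x_2 = -1, x_3 = 6.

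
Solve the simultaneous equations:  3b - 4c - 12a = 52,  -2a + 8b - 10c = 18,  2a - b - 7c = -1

a = -4, b = 0, c = -1

Row-reduce the augmented matrix:
R1 ← R1 / (-12).
R2 ← R2 + 2·R1.
R3 ← R3 − 2·R1.
R2 ← R2 / (15/2).
R1 ← R1 + 1/4·R2.
R3 ← R3 + 1/2·R2.
R3 ← R3 / (-373/45).
R1 ← R1 − 1/45·R3.
R2 ← R2 + 56/45·R3.
Reading off the reduced rows gives a = -4, b = 0, c = -1.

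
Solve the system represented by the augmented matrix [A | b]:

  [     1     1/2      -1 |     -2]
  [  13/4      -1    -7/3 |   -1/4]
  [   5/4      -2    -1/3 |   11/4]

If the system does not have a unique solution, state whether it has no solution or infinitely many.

no solution

Row-reduce:
R2 ← R2 − 13/4·R1.
R3 ← R3 − 5/4·R1.
R2 ← R2 / (-21/8).
R1 ← R1 − 1/2·R2.
R3 ← R3 + 21/8·R2.
Row 3 reduces to 0 = -1, a contradiction. The system is inconsistent.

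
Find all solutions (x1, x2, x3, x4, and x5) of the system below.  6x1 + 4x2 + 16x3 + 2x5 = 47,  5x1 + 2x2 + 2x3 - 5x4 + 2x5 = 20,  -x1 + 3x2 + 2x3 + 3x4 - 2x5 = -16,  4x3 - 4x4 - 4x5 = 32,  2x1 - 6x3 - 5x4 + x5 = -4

Row-reduce:
R1 ← R1 / (6).
R2 ← R2 − 5·R1.
R3 ← R3 + 1·R1.
R5 ← R5 − 2·R1.
R2 ← R2 / (-4/3).
R1 ← R1 − 2/3·R2.
R3 ← R3 − 11/3·R2.
R5 ← R5 + 4/3·R2.
R3 ← R3 / (-53/2).
R1 ← R1 + 3·R3.
R2 ← R2 − 17/2·R3.
R4 ← R4 − 4·R3.
R4 ← R4 / (-298/53).
R1 ← R1 + 68/53·R4.
R2 ← R2 − 16/53·R4.
R3 ← R3 − 43/106·R4.
Row 5 reduces to 0 = -1/2, a contradiction. The system is inconsistent.

no solution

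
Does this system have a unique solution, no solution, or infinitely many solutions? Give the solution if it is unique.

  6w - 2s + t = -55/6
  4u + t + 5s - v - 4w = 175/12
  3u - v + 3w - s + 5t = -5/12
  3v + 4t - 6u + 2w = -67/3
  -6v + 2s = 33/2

u = 3/2, v = -8/3, w = -4/3, s = 1/4, t = -2/3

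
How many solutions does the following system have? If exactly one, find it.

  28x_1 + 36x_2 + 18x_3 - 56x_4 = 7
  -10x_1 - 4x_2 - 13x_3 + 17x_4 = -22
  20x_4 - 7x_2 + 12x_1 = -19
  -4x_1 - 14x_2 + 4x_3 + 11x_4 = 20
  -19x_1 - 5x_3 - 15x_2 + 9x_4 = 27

Row-reduce:
R1 ← R1 / (28).
R2 ← R2 + 10·R1.
R3 ← R3 − 12·R1.
R4 ← R4 + 4·R1.
R5 ← R5 + 19·R1.
R2 ← R2 / (62/7).
R1 ← R1 − 9/7·R2.
R3 ← R3 + 157/7·R2.
R4 ← R4 + 62/7·R2.
R5 ← R5 − 66/7·R2.
R3 ← R3 / (-755/31).
R1 ← R1 − 99/62·R3.
R2 ← R2 + 23/31·R3.
R5 ← R5 − 881/62·R3.
Swap R4 and R5.
R4 ← R4 / (-13793/3020).
R1 ← R1 − 2483/3020·R4.
R2 ← R2 + 1093/755·R4.
R3 ← R3 + 2257/1510·R4.
Row 5 reduces to 0 = 3/2, a contradiction. The system is inconsistent.

no solution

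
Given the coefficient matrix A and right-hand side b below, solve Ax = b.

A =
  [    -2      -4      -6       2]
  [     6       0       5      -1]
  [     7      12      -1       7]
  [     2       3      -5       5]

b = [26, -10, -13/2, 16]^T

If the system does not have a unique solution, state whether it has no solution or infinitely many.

Row-reduce:
R1 ← R1 / (-2).
R2 ← R2 − 6·R1.
R3 ← R3 − 7·R1.
R4 ← R4 − 2·R1.
R2 ← R2 / (-12).
R1 ← R1 − 2·R2.
R3 ← R3 + 2·R2.
R4 ← R4 + 1·R2.
R3 ← R3 / (-119/6).
R1 ← R1 − 5/6·R3.
R2 ← R2 − 13/12·R3.
R4 ← R4 + 119/12·R3.
Row 4 reduces to 0 = -1/4, a contradiction. The system is inconsistent.

no solution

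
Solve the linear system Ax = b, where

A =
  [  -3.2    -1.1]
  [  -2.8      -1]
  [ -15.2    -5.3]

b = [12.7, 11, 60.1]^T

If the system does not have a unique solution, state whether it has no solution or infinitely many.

Row-reduce the augmented matrix:
R1 ← R1 / (-16/5).
R2 ← R2 + 14/5·R1.
R3 ← R3 + 76/5·R1.
R2 ← R2 / (-3/80).
R1 ← R1 − 11/32·R2.
R3 ← R3 + 3/40·R2.
R3 reduces to 0 = 0, so the extra equation is consistent.
Reading off the reduced rows gives x_1 = -5, x_2 = 3.

x_1 = -5, x_2 = 3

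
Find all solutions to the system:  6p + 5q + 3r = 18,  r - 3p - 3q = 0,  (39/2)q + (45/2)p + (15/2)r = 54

infinitely many solutions

Row-reduce:
R1 ← R1 / (6).
R2 ← R2 + 3·R1.
R3 ← R3 − 45/2·R1.
R2 ← R2 / (-1/2).
R1 ← R1 − 5/6·R2.
R3 ← R3 − 3/4·R2.
Rank is 2 with 3 unknowns, leaving r free.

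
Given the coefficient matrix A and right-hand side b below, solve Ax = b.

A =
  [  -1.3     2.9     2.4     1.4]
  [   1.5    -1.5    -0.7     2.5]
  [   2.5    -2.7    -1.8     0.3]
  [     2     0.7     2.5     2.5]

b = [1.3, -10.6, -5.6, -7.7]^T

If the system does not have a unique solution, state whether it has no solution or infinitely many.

x_1 = 1, x_2 = 4, x_3 = -2, x_4 = -3

Row-reduce the augmented matrix:
R1 ← R1 / (-13/10).
R2 ← R2 − 3/2·R1.
R3 ← R3 − 5/2·R1.
R4 ← R4 − 2·R1.
R2 ← R2 / (24/13).
R1 ← R1 + 29/13·R2.
R3 ← R3 − 187/65·R2.
R4 ← R4 − 671/130·R2.
R3 ← R3 / (-491/1200).
R1 ← R1 − 157/240·R3.
R2 ← R2 − 269/240·R3.
R4 ← R4 − 977/2400·R3.
R4 ← R4 / (-100709/9820).
R1 ← R1 + 1545/982·R4.
R2 ← R2 + 7013/982·R4.
R3 ← R3 − 4105/491·R4.
Reading off the reduced rows gives x_1 = 1, x_2 = 4, x_3 = -2, x_4 = -3.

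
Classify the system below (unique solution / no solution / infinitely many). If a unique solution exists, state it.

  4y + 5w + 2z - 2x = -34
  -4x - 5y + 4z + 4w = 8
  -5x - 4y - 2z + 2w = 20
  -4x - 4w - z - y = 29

x = -2, y = -4, z = -1, w = -4

Row-reduce the augmented matrix:
R1 ← R1 / (-2).
R2 ← R2 + 4·R1.
R3 ← R3 + 5·R1.
R4 ← R4 + 4·R1.
R2 ← R2 / (-13).
R1 ← R1 + 2·R2.
R3 ← R3 + 14·R2.
R4 ← R4 + 9·R2.
R3 ← R3 / (-7).
R1 ← R1 + 1·R3.
R4 ← R4 + 5·R3.
R4 ← R4 / (-181/26).
R1 ← R1 + 1·R4.
R2 ← R2 − 6/13·R4.
R3 ← R3 − 15/26·R4.
Reading off the reduced rows gives x = -2, y = -4, z = -1, w = -4.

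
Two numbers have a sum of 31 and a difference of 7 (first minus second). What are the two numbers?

Let x = first number, y = second number.
  y + x = 31
  x - y = 7
From equation 1: x = 31 − y.
Substitute into equation 2 and solve: y = 12.
Then x = 19.

first number: 19, second number: 12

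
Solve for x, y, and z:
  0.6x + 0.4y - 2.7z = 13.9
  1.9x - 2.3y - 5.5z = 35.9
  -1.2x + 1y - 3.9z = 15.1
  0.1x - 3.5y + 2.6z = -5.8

Row-reduce the augmented matrix:
R1 ← R1 / (3/5).
R2 ← R2 − 19/10·R1.
R3 ← R3 + 6/5·R1.
R4 ← R4 − 1/10·R1.
R2 ← R2 / (-107/30).
R1 ← R1 − 2/3·R2.
R3 ← R3 − 9/5·R2.
R4 ← R4 + 107/30·R2.
R3 ← R3 / (-4152/535).
R1 ← R1 + 841/214·R3.
R2 ← R2 + 183/214·R3.
R4 reduces to 0 = 0, so the extra equation is consistent.
Reading off the reduced rows gives x = 2, y = -2, z = -5.

x = 2, y = -2, z = -5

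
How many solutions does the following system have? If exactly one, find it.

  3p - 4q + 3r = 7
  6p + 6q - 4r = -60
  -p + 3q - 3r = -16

p = -5, q = -1, r = 6

Row-reduce the augmented matrix:
R1 ← R1 / (3).
R2 ← R2 − 6·R1.
R3 ← R3 + 1·R1.
R2 ← R2 / (14).
R1 ← R1 + 4/3·R2.
R3 ← R3 − 5/3·R2.
R3 ← R3 / (-17/21).
R1 ← R1 − 1/21·R3.
R2 ← R2 + 5/7·R3.
Reading off the reduced rows gives p = -5, q = -1, r = 6.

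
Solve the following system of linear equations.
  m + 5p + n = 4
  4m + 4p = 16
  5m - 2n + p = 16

m = 5, n = 4, p = -1

Row-reduce the augmented matrix:
R2 ← R2 − 4·R1.
R3 ← R3 − 5·R1.
R2 ← R2 / (-4).
R1 ← R1 − 1·R2.
R3 ← R3 + 7·R2.
R3 ← R3 / (4).
R1 ← R1 − 1·R3.
R2 ← R2 − 4·R3.
Reading off the reduced rows gives m = 5, n = 4, p = -1.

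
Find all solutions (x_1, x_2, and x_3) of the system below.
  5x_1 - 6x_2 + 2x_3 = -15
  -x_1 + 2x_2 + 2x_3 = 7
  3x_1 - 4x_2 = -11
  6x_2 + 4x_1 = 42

Row-reduce the augmented matrix:
R1 ← R1 / (5).
R2 ← R2 + 1·R1.
R3 ← R3 − 3·R1.
R4 ← R4 − 4·R1.
R2 ← R2 / (4/5).
R1 ← R1 + 6/5·R2.
R3 ← R3 + 2/5·R2.
R4 ← R4 − 54/5·R2.
Swap R3 and R4.
R3 ← R3 / (-34).
R1 ← R1 − 4·R3.
R2 ← R2 − 3·R3.
R4 reduces to 0 = 0, so the extra equation is consistent.
Reading off the reduced rows gives x_1 = 3, x_2 = 5, x_3 = 0.

x_1 = 3, x_2 = 5, x_3 = 0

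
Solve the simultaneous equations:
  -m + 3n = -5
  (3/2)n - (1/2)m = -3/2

Row-reduce:
R1 ← R1 / (-1).
R2 ← R2 + 1/2·R1.
Row 2 reduces to 0 = 1, a contradiction. The system is inconsistent.

no solution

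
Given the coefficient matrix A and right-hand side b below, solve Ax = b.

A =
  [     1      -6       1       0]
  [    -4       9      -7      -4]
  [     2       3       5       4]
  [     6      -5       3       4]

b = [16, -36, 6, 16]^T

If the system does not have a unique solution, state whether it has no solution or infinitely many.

Row-reduce:
R2 ← R2 + 4·R1.
R3 ← R3 − 2·R1.
R4 ← R4 − 6·R1.
R2 ← R2 / (-15).
R1 ← R1 + 6·R2.
R3 ← R3 − 15·R2.
R4 ← R4 − 31·R2.
Swap R3 and R4.
R3 ← R3 / (-46/5).
R1 ← R1 − 11/5·R3.
R2 ← R2 − 1/5·R3.
Row 4 reduces to 0 = 2, a contradiction. The system is inconsistent.

no solution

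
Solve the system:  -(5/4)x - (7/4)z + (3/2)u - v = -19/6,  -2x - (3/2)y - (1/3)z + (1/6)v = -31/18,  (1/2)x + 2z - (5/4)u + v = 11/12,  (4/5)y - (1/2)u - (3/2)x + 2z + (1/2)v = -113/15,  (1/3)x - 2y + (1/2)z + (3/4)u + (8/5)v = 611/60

Row-reduce the augmented matrix:
R1 ← R1 / (-5/4).
R2 ← R2 + 2·R1.
R3 ← R3 − 1/2·R1.
R4 ← R4 + 3/2·R1.
R5 ← R5 − 1/3·R1.
R2 ← R2 / (-3/2).
R4 ← R4 − 4/5·R2.
R5 ← R5 + 2·R2.
R3 ← R3 / (13/10).
R1 ← R1 − 7/5·R3.
R2 ← R2 + 74/45·R3.
R4 ← R4 − 2437/450·R3.
R5 ← R5 + 293/90·R3.
R4 ← R4 / (-157/180).
R1 ← R1 + 1/2·R4.
R2 ← R2 − 7/9·R4.
R3 ← R3 + 1/2·R4.
R5 ← R5 − 49/18·R4.
R5 ← R5 / (9448/10205).
R1 ← R1 − 147/2041·R5.
R2 ← R2 + 595/2041·R5.
R3 ← R3 − 775/2041·R5.
R4 ← R4 + 334/2041·R5.
Reading off the reduced rows gives x = 3, y = -7/3, z = -1, u = 1, v = 8/3.

x = 3, y = -7/3, z = -1, u = 1, v = 8/3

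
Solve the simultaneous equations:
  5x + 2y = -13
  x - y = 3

x = -1, y = -4

From equation 2: x = 3 + y.
Substitute into equation 1 and solve: y = -4.
Then x = -1.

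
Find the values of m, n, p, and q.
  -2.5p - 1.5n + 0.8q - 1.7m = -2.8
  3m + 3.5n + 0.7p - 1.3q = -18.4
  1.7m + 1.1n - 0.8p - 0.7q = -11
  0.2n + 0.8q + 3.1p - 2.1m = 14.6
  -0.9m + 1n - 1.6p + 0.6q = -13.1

Row-reduce the augmented matrix:
R1 ← R1 / (-17/10).
R2 ← R2 − 3·R1.
R3 ← R3 − 17/10·R1.
R4 ← R4 + 21/10·R1.
R5 ← R5 + 9/10·R1.
R2 ← R2 / (29/34).
R1 ← R1 − 15/17·R2.
R3 ← R3 + 2/5·R2.
R4 ← R4 − 349/170·R2.
R5 ← R5 − 61/34·R2.
R3 ← R3 / (-7309/1450).
R1 ← R1 − 154/29·R3.
R2 ← R2 + 631/145·R3.
R4 ← R4 − 21927/1450·R3.
R5 ← R5 − 1092/145·R3.
Swap R4 and R5.
R4 ← R4 / (12359/73090).
R1 ← R1 + 3111/7309·R4.
R2 ← R2 + 4/7309·R4.
R3 ← R3 + 221/7309·R4.
R5 reduces to 0 = 0, so the extra equation is consistent.
Reading off the reduced rows gives m = 1, n = -6, p = 5, q = 3.

m = 1, n = -6, p = 5, q = 3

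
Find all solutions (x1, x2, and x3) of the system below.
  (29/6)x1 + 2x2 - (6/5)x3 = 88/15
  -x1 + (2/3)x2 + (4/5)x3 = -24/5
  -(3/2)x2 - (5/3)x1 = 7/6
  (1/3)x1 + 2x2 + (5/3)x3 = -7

Row-reduce:
R1 ← R1 / (29/6).
R2 ← R2 + 1·R1.
R3 ← R3 + 5/3·R1.
R4 ← R4 − 1/3·R1.
R2 ← R2 / (94/87).
R1 ← R1 − 12/29·R2.
R3 ← R3 + 47/58·R2.
R4 ← R4 − 54/29·R2.
Swap R3 and R4.
R3 ← R3 / (563/705).
R1 ← R1 + 108/235·R3.
R2 ← R2 − 24/47·R3.
Row 4 reduces to 0 = 1/2, a contradiction. The system is inconsistent.

no solution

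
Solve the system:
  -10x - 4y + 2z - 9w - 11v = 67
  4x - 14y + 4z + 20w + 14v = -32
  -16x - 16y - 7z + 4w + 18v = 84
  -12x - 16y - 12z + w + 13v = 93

Row-reduce:
R1 ← R1 / (-10).
R2 ← R2 − 4·R1.
R3 ← R3 + 16·R1.
R4 ← R4 + 12·R1.
R2 ← R2 / (-78/5).
R1 ← R1 − 2/5·R2.
R3 ← R3 + 48/5·R2.
R4 ← R4 + 56/5·R2.
R3 ← R3 / (-171/13).
R1 ← R1 + 1/13·R3.
R2 ← R2 + 4/13·R3.
R4 ← R4 + 232/13·R3.
R4 ← R4 / (-641/57).
R1 ← R1 − 145/114·R4.
R2 ← R2 + 71/57·R4.
R3 ← R3 + 12/19·R4.
Rank is 4 with 5 unknowns, leaving v free.

infinitely many solutions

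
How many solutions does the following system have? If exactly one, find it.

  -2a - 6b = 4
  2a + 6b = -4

infinitely many solutions

Row-reduce:
R1 ← R1 / (-2).
R2 ← R2 − 2·R1.
Rank is 1 with 2 unknowns, leaving b free.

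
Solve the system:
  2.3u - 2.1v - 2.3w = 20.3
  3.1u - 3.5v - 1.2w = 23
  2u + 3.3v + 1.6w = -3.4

Row-reduce the augmented matrix:
R1 ← R1 / (23/10).
R2 ← R2 − 31/10·R1.
R3 ← R3 − 2·R1.
R2 ← R2 / (-77/115).
R1 ← R1 + 21/23·R2.
R3 ← R3 − 1179/230·R2.
R3 ← R3 / (5589/308).
R1 ← R1 + 79/22·R3.
R2 ← R2 + 437/154·R3.
Reading off the reduced rows gives u = 4, v = -2, w = -3.

u = 4, v = -2, w = -3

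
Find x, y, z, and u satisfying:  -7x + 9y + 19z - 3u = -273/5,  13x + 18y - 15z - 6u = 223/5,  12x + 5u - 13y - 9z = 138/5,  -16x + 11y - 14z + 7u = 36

x = 1/5, y = 0, z = -14/5, u = 0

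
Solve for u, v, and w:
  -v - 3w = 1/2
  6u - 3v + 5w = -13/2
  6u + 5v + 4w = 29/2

u = 1, v = 5/2, w = -1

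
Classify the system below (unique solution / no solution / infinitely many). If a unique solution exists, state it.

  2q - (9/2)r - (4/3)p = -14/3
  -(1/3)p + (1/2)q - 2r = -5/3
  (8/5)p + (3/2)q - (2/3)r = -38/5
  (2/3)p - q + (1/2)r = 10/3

no solution

Row-reduce:
R1 ← R1 / (-4/3).
R2 ← R2 + 1/3·R1.
R3 ← R3 − 8/5·R1.
R4 ← R4 − 2/3·R1.
Swap R2 and R3.
R2 ← R2 / (39/10).
R1 ← R1 + 3/2·R2.
R3 ← R3 / (-7/8).
R1 ← R1 − 25/24·R3.
R2 ← R2 + 14/9·R3.
R4 ← R4 + 7/4·R3.
Row 4 reduces to 0 = 2, a contradiction. The system is inconsistent.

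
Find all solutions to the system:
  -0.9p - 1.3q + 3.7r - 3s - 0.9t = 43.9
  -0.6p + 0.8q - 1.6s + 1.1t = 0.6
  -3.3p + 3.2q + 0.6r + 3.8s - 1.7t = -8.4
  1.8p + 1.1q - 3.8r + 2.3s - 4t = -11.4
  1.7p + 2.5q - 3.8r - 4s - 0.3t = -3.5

Row-reduce the augmented matrix:
R1 ← R1 / (-9/10).
R2 ← R2 + 3/5·R1.
R3 ← R3 + 33/10·R1.
R4 ← R4 − 9/5·R1.
R5 ← R5 − 17/10·R1.
R2 ← R2 / (5/3).
R1 ← R1 − 13/9·R2.
R3 ← R3 − 239/30·R2.
R4 ← R4 + 3/2·R2.
R5 ← R5 − 2/45·R2.
R3 ← R3 / (-147/125).
R1 ← R1 + 148/75·R3.
R2 ← R2 + 37/25·R3.
R4 ← R4 − 69/50·R3.
R5 ← R5 − 2441/750·R3.
R4 ← R4 / (2887/245).
R1 ← R1 + 2740/147·R4.
R2 ← R2 + 783/49·R4.
R3 ← R3 + 537/49·R4.
R5 ← R5 − 38207/1470·R4.
R5 ← R5 / (12894037/2078640).
R1 ← R1 + 218011/25983·R5.
R2 ← R2 + 481025/69288·R5.
R3 ← R3 + 384143/69288·R5.
R4 ← R4 + 23379/23096·R5.
Reading off the reduced rows gives p = 0, q = -1, r = 6, s = -5, t = -6.

p = 0, q = -1, r = 6, s = -5, t = -6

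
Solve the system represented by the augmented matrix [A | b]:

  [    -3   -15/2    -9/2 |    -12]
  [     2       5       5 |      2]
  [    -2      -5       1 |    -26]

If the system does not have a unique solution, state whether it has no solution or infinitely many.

no solution

Row-reduce:
R1 ← R1 / (-3).
R2 ← R2 − 2·R1.
R3 ← R3 + 2·R1.
R2 ← R2 / (2).
R1 ← R1 − 3/2·R2.
R3 ← R3 − 4·R2.
Row 3 reduces to 0 = -6, a contradiction. The system is inconsistent.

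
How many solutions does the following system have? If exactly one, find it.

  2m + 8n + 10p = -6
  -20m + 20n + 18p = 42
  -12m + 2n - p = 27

Row-reduce:
R1 ← R1 / (2).
R2 ← R2 + 20·R1.
R3 ← R3 + 12·R1.
R2 ← R2 / (100).
R1 ← R1 − 4·R2.
R3 ← R3 − 50·R2.
Rank is 2 with 3 unknowns, leaving p free.

infinitely many solutions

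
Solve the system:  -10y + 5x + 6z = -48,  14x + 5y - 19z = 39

Row-reduce:
R1 ← R1 / (5).
R2 ← R2 − 14·R1.
R2 ← R2 / (33).
R1 ← R1 + 2·R2.
Rank is 2 with 3 unknowns, leaving z free.

infinitely many solutions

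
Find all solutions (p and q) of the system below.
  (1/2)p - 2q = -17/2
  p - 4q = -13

Row-reduce:
R1 ← R1 / (1/2).
R2 ← R2 − 1·R1.
Row 2 reduces to 0 = 4, a contradiction. The system is inconsistent.

no solution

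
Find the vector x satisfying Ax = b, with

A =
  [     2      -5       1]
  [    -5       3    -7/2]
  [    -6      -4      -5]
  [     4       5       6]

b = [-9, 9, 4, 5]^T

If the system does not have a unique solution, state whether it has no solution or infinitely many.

no solution

Row-reduce:
R1 ← R1 / (2).
R2 ← R2 + 5·R1.
R3 ← R3 + 6·R1.
R4 ← R4 − 4·R1.
R2 ← R2 / (-19/2).
R1 ← R1 + 5/2·R2.
R3 ← R3 + 19·R2.
R4 ← R4 − 15·R2.
Swap R3 and R4.
R3 ← R3 / (46/19).
R1 ← R1 − 29/38·R3.
R2 ← R2 − 2/19·R3.
Row 4 reduces to 0 = 4, a contradiction. The system is inconsistent.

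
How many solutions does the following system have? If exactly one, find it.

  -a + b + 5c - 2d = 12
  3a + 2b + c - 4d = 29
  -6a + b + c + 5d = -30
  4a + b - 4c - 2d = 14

no solution

Row-reduce:
R1 ← R1 / (-1).
R2 ← R2 − 3·R1.
R3 ← R3 + 6·R1.
R4 ← R4 − 4·R1.
R2 ← R2 / (5).
R1 ← R1 + 1·R2.
R3 ← R3 + 5·R2.
R4 ← R4 − 5·R2.
R3 ← R3 / (-13).
R1 ← R1 + 9/5·R3.
R2 ← R2 − 16/5·R3.
Row 4 reduces to 0 = -3, a contradiction. The system is inconsistent.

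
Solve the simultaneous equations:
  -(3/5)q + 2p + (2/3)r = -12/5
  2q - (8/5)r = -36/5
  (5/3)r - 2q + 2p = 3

p = -2, q = -6, r = -3

Row-reduce the augmented matrix:
R1 ← R1 / (2).
R3 ← R3 − 2·R1.
R2 ← R2 / (2).
R1 ← R1 + 3/10·R2.
R3 ← R3 + 7/5·R2.
R3 ← R3 / (-3/25).
R1 ← R1 − 7/75·R3.
R2 ← R2 + 4/5·R3.
Reading off the reduced rows gives p = -2, q = -6, r = -3.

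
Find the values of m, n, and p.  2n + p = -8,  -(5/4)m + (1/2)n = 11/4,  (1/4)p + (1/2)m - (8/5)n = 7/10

m = -3, n = -2, p = -4

Row-reduce the augmented matrix:
Swap R1 and R2.
R1 ← R1 / (-5/4).
R3 ← R3 − 1/2·R1.
R2 ← R2 / (2).
R1 ← R1 + 2/5·R2.
R3 ← R3 + 7/5·R2.
R3 ← R3 / (19/20).
R1 ← R1 − 1/5·R3.
R2 ← R2 − 1/2·R3.
Reading off the reduced rows gives m = -3, n = -2, p = -4.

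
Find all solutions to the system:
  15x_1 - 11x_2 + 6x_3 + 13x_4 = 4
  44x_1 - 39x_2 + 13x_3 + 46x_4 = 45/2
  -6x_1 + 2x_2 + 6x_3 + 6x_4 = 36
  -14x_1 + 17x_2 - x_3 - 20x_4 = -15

Row-reduce:
R1 ← R1 / (15).
R2 ← R2 − 44·R1.
R3 ← R3 + 6·R1.
R4 ← R4 + 14·R1.
R2 ← R2 / (-101/15).
R1 ← R1 + 11/15·R2.
R3 ← R3 + 12/5·R2.
R4 ← R4 − 101/15·R2.
R3 ← R3 / (1014/101).
R1 ← R1 − 91/101·R3.
R2 ← R2 − 69/101·R3.
Row 4 reduces to 0 = -1/2, a contradiction. The system is inconsistent.

no solution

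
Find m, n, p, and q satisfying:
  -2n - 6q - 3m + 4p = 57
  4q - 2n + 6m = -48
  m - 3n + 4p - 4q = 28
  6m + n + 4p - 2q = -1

Row-reduce the augmented matrix:
R1 ← R1 / (-3).
R2 ← R2 − 6·R1.
R3 ← R3 − 1·R1.
R4 ← R4 − 6·R1.
R2 ← R2 / (-6).
R1 ← R1 − 2/3·R2.
R3 ← R3 + 11/3·R2.
R4 ← R4 + 3·R2.
R3 ← R3 / (4/9).
R1 ← R1 + 4/9·R3.
R2 ← R2 + 4/3·R3.
R4 ← R4 − 8·R3.
R4 ← R4 / (10).
R2 ← R2 + 2·R4.
R3 ← R3 + 5/2·R4.
Reading off the reduced rows gives m = -5, n = 1, p = 5, q = -4.

m = -5, n = 1, p = 5, q = -4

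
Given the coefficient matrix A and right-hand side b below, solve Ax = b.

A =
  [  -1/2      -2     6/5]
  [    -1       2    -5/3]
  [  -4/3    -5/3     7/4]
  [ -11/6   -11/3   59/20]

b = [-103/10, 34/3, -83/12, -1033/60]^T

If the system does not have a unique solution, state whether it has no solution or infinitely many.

x_1 = -1, x_2 = 6, x_3 = 1

Row-reduce the augmented matrix:
R1 ← R1 / (-1/2).
R2 ← R2 + 1·R1.
R3 ← R3 + 4/3·R1.
R4 ← R4 + 11/6·R1.
R2 ← R2 / (6).
R1 ← R1 − 4·R2.
R3 ← R3 − 11/3·R2.
R4 ← R4 − 11/3·R2.
R3 ← R3 / (559/540).
R1 ← R1 − 14/45·R3.
R2 ← R2 + 61/90·R3.
R4 ← R4 − 559/540·R3.
R4 reduces to 0 = 0, so the extra equation is consistent.
Reading off the reduced rows gives x_1 = -1, x_2 = 6, x_3 = 1.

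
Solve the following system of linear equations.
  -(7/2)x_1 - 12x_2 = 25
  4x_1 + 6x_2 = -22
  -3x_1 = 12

no solution

Row-reduce:
R1 ← R1 / (-7/2).
R2 ← R2 − 4·R1.
R3 ← R3 + 3·R1.
R2 ← R2 / (-54/7).
R1 ← R1 − 24/7·R2.
R3 ← R3 − 72/7·R2.
Row 3 reduces to 0 = -2/3, a contradiction. The system is inconsistent.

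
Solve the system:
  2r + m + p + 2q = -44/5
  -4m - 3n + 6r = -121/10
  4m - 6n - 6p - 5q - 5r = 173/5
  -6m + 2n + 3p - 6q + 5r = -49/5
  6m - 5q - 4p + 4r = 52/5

Row-reduce the augmented matrix:
R2 ← R2 + 4·R1.
R3 ← R3 − 4·R1.
R4 ← R4 + 6·R1.
R5 ← R5 − 6·R1.
R2 ← R2 / (-3).
R3 ← R3 + 6·R2.
R4 ← R4 − 2·R2.
R3 ← R3 / (-18).
R1 ← R1 − 1·R3.
R2 ← R2 + 4/3·R3.
R4 ← R4 − 35/3·R3.
R5 ← R5 + 10·R3.
R4 ← R4 / (-403/54).
R1 ← R1 − 7/18·R4.
R2 ← R2 + 14/27·R4.
R3 ← R3 − 29/18·R4.
R5 ← R5 + 8/9·R4.
R5 ← R5 / (459/31).
R1 ← R1 + 9/31·R5.
R2 ← R2 + 50/31·R5.
R3 ← R3 − 69/31·R5.
R4 ← R4 − 1/31·R5.
Reading off the reduced rows gives m = 2/5, n = -1/2, p = -2, q = -8/5, r = -2.

m = 2/5, n = -1/2, p = -2, q = -8/5, r = -2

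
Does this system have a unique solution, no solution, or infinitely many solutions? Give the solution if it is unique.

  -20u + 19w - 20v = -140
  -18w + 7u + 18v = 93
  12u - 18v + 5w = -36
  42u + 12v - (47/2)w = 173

no solution

Row-reduce:
R1 ← R1 / (-20).
R2 ← R2 − 7·R1.
R3 ← R3 − 12·R1.
R4 ← R4 − 42·R1.
R2 ← R2 / (11).
R1 ← R1 − 1·R2.
R3 ← R3 + 30·R2.
R4 ← R4 + 30·R2.
R3 ← R3 / (-1601/110).
R1 ← R1 − 9/110·R3.
R2 ← R2 + 227/220·R3.
R4 ← R4 + 1601/110·R3.
Row 4 reduces to 0 = -1, a contradiction. The system is inconsistent.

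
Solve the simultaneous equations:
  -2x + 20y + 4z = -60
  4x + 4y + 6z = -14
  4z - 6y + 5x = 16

Row-reduce:
R1 ← R1 / (-2).
R2 ← R2 − 4·R1.
R3 ← R3 − 5·R1.
R2 ← R2 / (44).
R1 ← R1 + 10·R2.
R3 ← R3 − 44·R2.
Rank is 2 with 3 unknowns, leaving z free.

infinitely many solutions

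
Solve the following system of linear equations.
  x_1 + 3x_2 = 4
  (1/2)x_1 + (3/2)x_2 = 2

infinitely many solutions

Row-reduce:
R2 ← R2 − 1/2·R1.
Rank is 1 with 2 unknowns, leaving x_2 free.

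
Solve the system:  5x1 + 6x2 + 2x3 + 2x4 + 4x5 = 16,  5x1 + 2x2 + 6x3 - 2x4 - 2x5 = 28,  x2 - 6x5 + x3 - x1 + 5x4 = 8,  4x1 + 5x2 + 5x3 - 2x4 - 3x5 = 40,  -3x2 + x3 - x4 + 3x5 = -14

Row-reduce the augmented matrix:
R1 ← R1 / (5).
R2 ← R2 − 5·R1.
R3 ← R3 + 1·R1.
R4 ← R4 − 4·R1.
R2 ← R2 / (-4).
R1 ← R1 − 6/5·R2.
R3 ← R3 − 11/5·R2.
R4 ← R4 − 1/5·R2.
R5 ← R5 + 3·R2.
R3 ← R3 / (18/5).
R1 ← R1 − 8/5·R3.
R2 ← R2 + 1·R3.
R4 ← R4 − 18/5·R3.
R5 ← R5 + 2·R3.
R4 ← R4 / (-7).
R1 ← R1 + 20/9·R4.
R2 ← R2 − 17/9·R4.
R3 ← R3 − 8/9·R4.
R5 ← R5 − 34/9·R4.
R5 ← R5 / (27/7).
R1 ← R1 − 15/7·R5.
R2 ← R2 + 9/28·R5.
R3 ← R3 + 59/28·R5.
R4 ← R4 + 2/7·R5.
Reading off the reduced rows gives x1 = 0, x2 = 4, x3 = 2, x4 = -2, x5 = -2.

x1 = 0, x2 = 4, x3 = 2, x4 = -2, x5 = -2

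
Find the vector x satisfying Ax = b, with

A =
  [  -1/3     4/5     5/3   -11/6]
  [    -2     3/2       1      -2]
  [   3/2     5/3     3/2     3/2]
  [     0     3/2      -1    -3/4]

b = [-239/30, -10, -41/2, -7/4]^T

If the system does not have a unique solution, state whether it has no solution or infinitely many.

Row-reduce the augmented matrix:
R1 ← R1 / (-1/3).
R2 ← R2 + 2·R1.
R3 ← R3 − 3/2·R1.
R2 ← R2 / (-33/10).
R1 ← R1 + 12/5·R2.
R3 ← R3 − 79/15·R2.
R4 ← R4 − 3/2·R2.
R3 ← R3 / (-59/11).
R1 ← R1 − 17/11·R3.
R2 ← R2 − 30/11·R3.
R4 ← R4 + 56/11·R3.
R4 ← R4 / (-917/236).
R1 ← R1 − 271/236·R4.
R2 ← R2 − 135/118·R4.
R3 ← R3 + 335/236·R4.
Reading off the reduced rows gives x_1 = 1, x_2 = -6, x_3 = -5, x_4 = -3.

x_1 = 1, x_2 = -6, x_3 = -5, x_4 = -3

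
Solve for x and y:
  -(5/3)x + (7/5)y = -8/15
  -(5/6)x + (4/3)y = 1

x = 2, y = 2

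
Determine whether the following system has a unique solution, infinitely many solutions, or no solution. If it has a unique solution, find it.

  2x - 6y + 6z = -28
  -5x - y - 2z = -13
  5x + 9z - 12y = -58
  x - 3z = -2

Row-reduce the augmented matrix:
R1 ← R1 / (2).
R2 ← R2 + 5·R1.
R3 ← R3 − 5·R1.
R4 ← R4 − 1·R1.
R2 ← R2 / (-16).
R1 ← R1 + 3·R2.
R3 ← R3 − 3·R2.
R4 ← R4 − 3·R2.
R3 ← R3 / (-57/16).
R1 ← R1 − 9/16·R3.
R2 ← R2 + 13/16·R3.
R4 ← R4 + 57/16·R3.
R4 reduces to 0 = 0, so the extra equation is consistent.
Reading off the reduced rows gives x = 1, y = 6, z = 1.

x = 1, y = 6, z = 1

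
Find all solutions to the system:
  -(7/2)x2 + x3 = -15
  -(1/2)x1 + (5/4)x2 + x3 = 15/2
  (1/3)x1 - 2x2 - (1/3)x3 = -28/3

no solution

Row-reduce:
Swap R1 and R2.
R1 ← R1 / (-1/2).
R3 ← R3 − 1/3·R1.
R2 ← R2 / (-7/2).
R1 ← R1 + 5/2·R2.
R3 ← R3 + 7/6·R2.
Row 3 reduces to 0 = 2/3, a contradiction. The system is inconsistent.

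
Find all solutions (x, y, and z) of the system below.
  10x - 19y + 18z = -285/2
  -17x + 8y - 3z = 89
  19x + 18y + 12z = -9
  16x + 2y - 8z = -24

Row-reduce:
R1 ← R1 / (10).
R2 ← R2 + 17·R1.
R3 ← R3 − 19·R1.
R4 ← R4 − 16·R1.
R2 ← R2 / (-243/10).
R1 ← R1 + 19/10·R2.
R3 ← R3 − 541/10·R2.
R4 ← R4 − 162/5·R2.
R3 ← R3 / (3179/81).
R1 ← R1 + 29/81·R3.
R2 ← R2 + 92/81·R3.
Row 4 reduces to 0 = -1/3, a contradiction. The system is inconsistent.

no solution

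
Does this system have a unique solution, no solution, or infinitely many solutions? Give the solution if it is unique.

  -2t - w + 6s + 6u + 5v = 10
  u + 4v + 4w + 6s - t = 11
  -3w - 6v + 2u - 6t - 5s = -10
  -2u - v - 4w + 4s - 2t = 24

infinitely many solutions

Row-reduce:
R1 ← R1 / (6).
R2 ← R2 − 1·R1.
R3 ← R3 − 2·R1.
R4 ← R4 + 2·R1.
R2 ← R2 / (19/6).
R1 ← R1 − 5/6·R2.
R3 ← R3 + 23/3·R2.
R4 ← R4 − 2/3·R2.
R3 ← R3 / (141/19).
R1 ← R1 + 24/19·R3.
R2 ← R2 − 25/19·R3.
R4 ← R4 + 99/19·R3.
R4 ← R4 / (401/47).
R1 ← R1 − 26/47·R4.
R2 ← R2 − 95/141·R4.
R3 ← R3 − 97/141·R4.
Rank is 4 with 5 unknowns, leaving t free.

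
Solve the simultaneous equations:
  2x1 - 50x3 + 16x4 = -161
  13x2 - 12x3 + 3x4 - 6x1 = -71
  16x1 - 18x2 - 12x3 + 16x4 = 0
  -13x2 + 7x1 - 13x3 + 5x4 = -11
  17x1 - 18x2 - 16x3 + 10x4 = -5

no solution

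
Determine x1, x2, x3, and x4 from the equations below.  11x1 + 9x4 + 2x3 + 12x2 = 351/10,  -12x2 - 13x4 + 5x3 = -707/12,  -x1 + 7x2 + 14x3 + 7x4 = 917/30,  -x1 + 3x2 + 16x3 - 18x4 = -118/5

Row-reduce the augmented matrix:
R1 ← R1 / (11).
R3 ← R3 + 1·R1.
R4 ← R4 + 1·R1.
R2 ← R2 / (-12).
R1 ← R1 − 12/11·R2.
R3 ← R3 − 89/11·R2.
R4 ← R4 − 45/11·R2.
R3 ← R3 / (2317/132).
R1 ← R1 − 7/11·R3.
R2 ← R2 + 5/12·R3.
R4 ← R4 − 787/44·R3.
R4 ← R4 / (-47843/2317).
R1 ← R1 + 109/331·R4.
R2 ← R2 − 2458/2317·R4.
R3 ← R3 + 125/2317·R4.
Reading off the reduced rows gives x1 = -7/5, x2 = 3, x3 = -1/4, x4 = 5/3.

x1 = -7/5, x2 = 3, x3 = -1/4, x4 = 5/3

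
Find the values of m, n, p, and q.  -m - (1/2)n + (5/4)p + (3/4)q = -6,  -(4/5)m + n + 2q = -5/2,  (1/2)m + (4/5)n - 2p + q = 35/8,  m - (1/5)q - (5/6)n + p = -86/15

m = -5/4, n = 5/2, p = -3, q = -3

Row-reduce the augmented matrix:
R1 ← R1 / (-1).
R2 ← R2 + 4/5·R1.
R3 ← R3 − 1/2·R1.
R4 ← R4 − 1·R1.
R2 ← R2 / (7/5).
R1 ← R1 − 1/2·R2.
R3 ← R3 − 11/20·R2.
R4 ← R4 + 4/3·R2.
R3 ← R3 / (-55/56).
R1 ← R1 + 25/28·R3.
R2 ← R2 + 5/7·R3.
R4 ← R4 − 109/84·R3.
R4 ← R4 / (223/75).
R1 ← R1 + 2·R4.
R2 ← R2 − 2/5·R4.
R3 ← R3 + 21/25·R4.
Reading off the reduced rows gives m = -5/4, n = 5/2, p = -3, q = -3.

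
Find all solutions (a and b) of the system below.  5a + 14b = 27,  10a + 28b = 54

Row-reduce:
R1 ← R1 / (5).
R2 ← R2 − 10·R1.
Rank is 1 with 2 unknowns, leaving b free.

infinitely many solutions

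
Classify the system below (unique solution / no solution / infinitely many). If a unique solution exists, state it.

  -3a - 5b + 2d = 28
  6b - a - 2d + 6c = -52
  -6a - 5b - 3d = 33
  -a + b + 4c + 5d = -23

a = 0, b = -6, c = -3, d = -1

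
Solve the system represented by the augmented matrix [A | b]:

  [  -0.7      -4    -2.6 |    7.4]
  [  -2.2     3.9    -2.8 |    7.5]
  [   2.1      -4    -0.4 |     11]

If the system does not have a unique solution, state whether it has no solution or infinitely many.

Row-reduce the augmented matrix:
R1 ← R1 / (-7/10).
R2 ← R2 + 11/5·R1.
R3 ← R3 − 21/10·R1.
R2 ← R2 / (1153/70).
R1 ← R1 − 40/7·R2.
R3 ← R3 + 16·R2.
R3 ← R3 / (-17193/5765).
R1 ← R1 − 2134/1153·R3.
R2 ← R2 − 376/1153·R3.
Reading off the reduced rows gives x_1 = 6, x_2 = 1, x_3 = -6.

x_1 = 6, x_2 = 1, x_3 = -6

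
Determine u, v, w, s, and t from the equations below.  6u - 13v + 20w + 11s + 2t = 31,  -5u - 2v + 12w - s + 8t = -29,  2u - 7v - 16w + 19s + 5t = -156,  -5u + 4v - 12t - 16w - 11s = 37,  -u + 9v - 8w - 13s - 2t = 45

Row-reduce the augmented matrix:
R1 ← R1 / (6).
R2 ← R2 + 5·R1.
R3 ← R3 − 2·R1.
R4 ← R4 + 5·R1.
R5 ← R5 + 1·R1.
R2 ← R2 / (-77/6).
R1 ← R1 + 13/6·R2.
R3 ← R3 + 8/3·R2.
R4 ← R4 + 41/6·R2.
R5 ← R5 − 41/6·R2.
R3 ← R3 / (-2204/77).
R1 ← R1 + 116/77·R3.
R2 ← R2 + 172/77·R3.
R4 ← R4 + 1124/77·R3.
R5 ← R5 − 816/77·R3.
R4 ← R4 / (-7238/551).
R1 ← R1 + 5/19·R4.
R2 ← R2 + 937/551·R4.
R3 ← R3 + 525/1102·R4.
R5 ← R5 + 975/551·R4.
R5 ← R5 / (47671/7238).
R1 ← R1 + 7869/7238·R5.
R2 ← R2 − 8851/7238·R5.
R3 ← R3 − 541/1034·R5.
R4 ← R4 − 9183/7238·R5.
Reading off the reduced rows gives u = 6, v = 0, w = 3, s = -5, t = -5.

u = 6, v = 0, w = 3, s = -5, t = -5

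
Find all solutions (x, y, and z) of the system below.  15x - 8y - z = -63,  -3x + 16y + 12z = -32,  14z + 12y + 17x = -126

Row-reduce the augmented matrix:
R1 ← R1 / (15).
R2 ← R2 + 3·R1.
R3 ← R3 − 17·R1.
R2 ← R2 / (72/5).
R1 ← R1 + 8/15·R2.
R3 ← R3 − 316/15·R2.
R3 ← R3 / (-115/54).
R1 ← R1 − 10/27·R3.
R2 ← R2 − 59/72·R3.
Reading off the reduced rows gives x = -4, y = 1, z = -5.

x = -4, y = 1, z = -5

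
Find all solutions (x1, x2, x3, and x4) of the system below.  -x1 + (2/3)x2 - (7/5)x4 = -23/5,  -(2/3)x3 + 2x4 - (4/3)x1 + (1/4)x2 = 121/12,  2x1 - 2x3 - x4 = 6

Row-reduce:
R1 ← R1 / (-1).
R2 ← R2 + 4/3·R1.
R3 ← R3 − 2·R1.
R2 ← R2 / (-23/36).
R1 ← R1 + 2/3·R2.
R3 ← R3 − 4/3·R2.
R3 ← R3 / (-78/23).
R1 ← R1 − 16/23·R3.
R2 ← R2 − 24/23·R3.
Rank is 3 with 4 unknowns, leaving x4 free.

infinitely many solutions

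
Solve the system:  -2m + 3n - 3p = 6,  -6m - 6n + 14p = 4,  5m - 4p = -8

Row-reduce:
R1 ← R1 / (-2).
R2 ← R2 + 6·R1.
R3 ← R3 − 5·R1.
R2 ← R2 / (-15).
R1 ← R1 + 3/2·R2.
R3 ← R3 − 15/2·R2.
Rank is 2 with 3 unknowns, leaving p free.

infinitely many solutions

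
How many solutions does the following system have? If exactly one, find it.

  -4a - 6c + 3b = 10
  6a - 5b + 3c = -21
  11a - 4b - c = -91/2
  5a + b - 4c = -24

no solution

Row-reduce:
R1 ← R1 / (-4).
R2 ← R2 − 6·R1.
R3 ← R3 − 11·R1.
R4 ← R4 − 5·R1.
R2 ← R2 / (-1/2).
R1 ← R1 + 3/4·R2.
R3 ← R3 − 17/4·R2.
R4 ← R4 − 19/4·R2.
R3 ← R3 / (-137/2).
R1 ← R1 − 21/2·R3.
R2 ← R2 − 12·R3.
R4 ← R4 + 137/2·R3.
Row 4 reduces to 0 = 1/2, a contradiction. The system is inconsistent.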